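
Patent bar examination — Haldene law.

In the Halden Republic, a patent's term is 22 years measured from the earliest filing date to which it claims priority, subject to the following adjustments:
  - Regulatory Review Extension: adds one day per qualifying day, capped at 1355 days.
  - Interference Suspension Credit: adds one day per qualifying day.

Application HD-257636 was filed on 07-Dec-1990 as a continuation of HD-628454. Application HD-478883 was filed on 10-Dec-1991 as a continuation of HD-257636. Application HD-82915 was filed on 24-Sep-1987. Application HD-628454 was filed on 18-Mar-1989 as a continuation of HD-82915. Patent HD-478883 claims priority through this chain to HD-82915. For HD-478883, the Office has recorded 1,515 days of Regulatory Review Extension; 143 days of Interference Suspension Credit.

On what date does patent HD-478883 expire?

2013-10-31

Earliest priority filing: 24 September 1987.
Base term: 24 September 1987 + 22 years → 24 September 2009.
Regulatory Review Extension: 1515 days claimed exceeds the 1355-day cap, so +1355 days → 10 June 2013.
Interference Suspension Credit: +143 days → 31 October 2013.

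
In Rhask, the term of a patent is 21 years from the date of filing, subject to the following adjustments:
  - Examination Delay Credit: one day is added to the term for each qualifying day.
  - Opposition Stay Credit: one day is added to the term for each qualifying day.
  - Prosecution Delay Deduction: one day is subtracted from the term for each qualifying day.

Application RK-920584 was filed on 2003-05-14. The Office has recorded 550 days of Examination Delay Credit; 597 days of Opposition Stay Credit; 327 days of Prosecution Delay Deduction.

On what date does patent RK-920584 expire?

August 12, 2026

Base term: filing date + 21 years → 14 May 2024.
Examination Delay Credit: +550 days → 15 November 2025.
Opposition Stay Credit: +597 days → 5 July 2027.
Prosecution Delay Deduction: −327 days → 12 August 2026.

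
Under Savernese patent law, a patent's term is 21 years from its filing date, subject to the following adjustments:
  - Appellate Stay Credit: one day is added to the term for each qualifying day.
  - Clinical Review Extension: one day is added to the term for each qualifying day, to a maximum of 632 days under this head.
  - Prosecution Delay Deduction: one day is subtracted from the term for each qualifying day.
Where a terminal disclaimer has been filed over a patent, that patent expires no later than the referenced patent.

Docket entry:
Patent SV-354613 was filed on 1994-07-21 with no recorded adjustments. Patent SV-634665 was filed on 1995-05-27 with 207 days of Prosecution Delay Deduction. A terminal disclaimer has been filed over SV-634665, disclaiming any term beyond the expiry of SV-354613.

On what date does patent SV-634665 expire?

Natural term of SV-634665:
  Base: filing + 21 years → 27 May 2016.
  Prosecution Delay Deduction: −207 days → 2 November 2015.
Expiry of referenced patent SV-354613:
  Base: filing + 21 years → 21 July 2015.
Terminal disclaimer: SV-634665 expires on the earlier of 2 November 2015 and 21 July 2015.

July 21, 2015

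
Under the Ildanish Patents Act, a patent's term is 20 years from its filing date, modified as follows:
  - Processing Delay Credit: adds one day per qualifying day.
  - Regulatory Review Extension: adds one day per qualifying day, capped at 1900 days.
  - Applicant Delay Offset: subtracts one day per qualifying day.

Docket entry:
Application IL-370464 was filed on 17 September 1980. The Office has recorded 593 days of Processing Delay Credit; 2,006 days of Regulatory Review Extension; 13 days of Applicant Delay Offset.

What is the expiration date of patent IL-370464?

July 3, 2007

Base term: filing date + 20 years → 17 September 2000.
Processing Delay Credit: +593 days → 3 May 2002.
Regulatory Review Extension: 2006 days claimed exceeds the 1900-day cap, so +1900 days → 16 July 2007.
Applicant Delay Offset: −13 days → 3 July 2007.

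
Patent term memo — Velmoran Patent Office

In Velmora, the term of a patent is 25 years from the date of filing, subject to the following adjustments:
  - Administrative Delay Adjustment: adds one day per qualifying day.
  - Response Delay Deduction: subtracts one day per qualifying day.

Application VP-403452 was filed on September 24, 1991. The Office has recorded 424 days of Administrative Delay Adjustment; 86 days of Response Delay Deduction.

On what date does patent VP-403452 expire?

Base term: filing date + 25 years → 24 September 2016.
Administrative Delay Adjustment: +424 days → 22 November 2017.
Response Delay Deduction: −86 days → 28 August 2017.

2017-08-28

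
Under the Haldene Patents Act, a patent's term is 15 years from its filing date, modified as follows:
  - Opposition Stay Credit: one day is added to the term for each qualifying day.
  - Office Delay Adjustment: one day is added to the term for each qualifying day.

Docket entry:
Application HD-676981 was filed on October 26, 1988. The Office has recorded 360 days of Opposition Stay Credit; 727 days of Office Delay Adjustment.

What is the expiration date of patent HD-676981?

Base term: filing date + 15 years → 26 October 2003.
Opposition Stay Credit: +360 days → 20 October 2004.
Office Delay Adjustment: +727 days → 17 October 2006.

October 17, 2006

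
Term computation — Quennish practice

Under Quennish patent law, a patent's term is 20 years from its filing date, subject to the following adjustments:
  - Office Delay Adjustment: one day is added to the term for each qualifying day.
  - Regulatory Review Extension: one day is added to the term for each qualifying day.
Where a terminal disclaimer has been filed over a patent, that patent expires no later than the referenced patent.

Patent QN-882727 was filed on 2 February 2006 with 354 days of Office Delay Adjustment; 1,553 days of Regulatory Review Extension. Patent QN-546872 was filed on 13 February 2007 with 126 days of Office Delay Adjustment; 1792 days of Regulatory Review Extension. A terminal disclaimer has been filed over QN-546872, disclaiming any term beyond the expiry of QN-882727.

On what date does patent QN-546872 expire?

2031-04-24

Natural term of QN-546872:
  Base: filing + 20 years → 13 February 2027.
  Office Delay Adjustment: +126 days → 19 June 2027.
  Regulatory Review Extension: +1792 days → 15 May 2032.
Expiry of referenced patent QN-882727:
  Base: filing + 20 years → 2 February 2026.
  Office Delay Adjustment: +354 days → 22 January 2027.
  Regulatory Review Extension: +1553 days → 24 April 2031.
Terminal disclaimer: QN-546872 expires on the earlier of 15 May 2032 and 24 April 2031.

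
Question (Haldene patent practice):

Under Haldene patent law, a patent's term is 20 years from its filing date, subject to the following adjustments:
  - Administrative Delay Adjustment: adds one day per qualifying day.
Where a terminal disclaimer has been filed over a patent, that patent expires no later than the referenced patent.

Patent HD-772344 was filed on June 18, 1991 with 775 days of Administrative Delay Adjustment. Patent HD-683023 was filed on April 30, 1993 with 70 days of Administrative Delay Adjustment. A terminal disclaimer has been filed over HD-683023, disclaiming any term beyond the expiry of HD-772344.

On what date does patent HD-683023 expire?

Natural term of HD-683023:
  Base: filing + 20 years → 30 April 2013.
  Administrative Delay Adjustment: +70 days → 9 July 2013.
Expiry of referenced patent HD-772344:
  Base: filing + 20 years → 18 June 2011.
  Administrative Delay Adjustment: +775 days → 1 August 2013.
Terminal disclaimer: HD-683023 expires on the earlier of 9 July 2013 and 1 August 2013.

2013-07-09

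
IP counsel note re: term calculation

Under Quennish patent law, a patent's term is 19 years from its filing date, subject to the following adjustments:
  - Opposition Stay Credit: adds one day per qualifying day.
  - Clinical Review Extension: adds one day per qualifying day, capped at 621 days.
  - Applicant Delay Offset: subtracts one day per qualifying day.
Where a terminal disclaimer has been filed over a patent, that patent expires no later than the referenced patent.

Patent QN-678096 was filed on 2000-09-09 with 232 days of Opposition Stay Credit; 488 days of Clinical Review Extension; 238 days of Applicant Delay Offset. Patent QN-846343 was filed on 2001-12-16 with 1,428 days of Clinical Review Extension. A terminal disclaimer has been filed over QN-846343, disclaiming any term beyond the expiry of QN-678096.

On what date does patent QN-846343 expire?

Natural term of QN-846343:
  Base: filing + 19 years → 16 December 2020.
  Clinical Review Extension: 1428 days claimed exceeds the 621-day cap, so +621 days → 29 August 2022.
Expiry of referenced patent QN-678096:
  Base: filing + 19 years → 9 September 2019.
  Opposition Stay Credit: +232 days → 28 April 2020.
  Clinical Review Extension: 488 days (within the 621-day cap) → +488 days → 29 August 2021.
  Applicant Delay Offset: −238 days → 3 January 2021.
Terminal disclaimer: QN-846343 expires on the earlier of 29 August 2022 and 3 January 2021.

2021-01-03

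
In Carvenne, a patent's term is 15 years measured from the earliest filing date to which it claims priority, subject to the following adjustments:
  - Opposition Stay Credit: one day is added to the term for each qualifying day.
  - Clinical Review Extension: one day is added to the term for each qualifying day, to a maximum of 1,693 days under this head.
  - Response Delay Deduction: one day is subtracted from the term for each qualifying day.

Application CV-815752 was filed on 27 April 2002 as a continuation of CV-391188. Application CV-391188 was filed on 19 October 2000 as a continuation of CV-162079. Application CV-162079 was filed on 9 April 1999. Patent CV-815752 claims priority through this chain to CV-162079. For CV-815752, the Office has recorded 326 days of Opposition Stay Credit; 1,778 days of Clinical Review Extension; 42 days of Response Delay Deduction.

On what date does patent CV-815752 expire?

Earliest priority filing: 9 April 1999.
Base term: 9 April 1999 + 15 years → 9 April 2014.
Opposition Stay Credit: +326 days → 1 March 2015.
Clinical Review Extension: 1778 days claimed exceeds the 1693-day cap, so +1693 days → 19 October 2019.
Response Delay Deduction: −42 days → 7 September 2019.

2019-09-07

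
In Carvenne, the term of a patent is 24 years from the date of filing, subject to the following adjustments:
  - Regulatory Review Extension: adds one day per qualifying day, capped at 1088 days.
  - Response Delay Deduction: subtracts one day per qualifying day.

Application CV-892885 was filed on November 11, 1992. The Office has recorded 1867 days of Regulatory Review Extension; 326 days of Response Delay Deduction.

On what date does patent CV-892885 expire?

2018-12-13

Base term: filing date + 24 years → 11 November 2016.
Regulatory Review Extension: 1867 days claimed exceeds the 1088-day cap, so +1088 days → 4 November 2019.
Response Delay Deduction: −326 days → 13 December 2018.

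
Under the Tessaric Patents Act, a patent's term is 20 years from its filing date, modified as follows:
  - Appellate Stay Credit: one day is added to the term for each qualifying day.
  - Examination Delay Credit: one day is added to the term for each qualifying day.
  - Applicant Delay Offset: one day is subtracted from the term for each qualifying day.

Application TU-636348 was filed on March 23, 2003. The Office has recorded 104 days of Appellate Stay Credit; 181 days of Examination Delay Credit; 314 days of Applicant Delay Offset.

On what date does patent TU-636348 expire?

Base term: filing date + 20 years → 23 March 2023.
Appellate Stay Credit: +104 days → 5 July 2023.
Examination Delay Credit: +181 days → 2 January 2024.
Applicant Delay Offset: −314 days → 22 February 2023.

February 22, 2023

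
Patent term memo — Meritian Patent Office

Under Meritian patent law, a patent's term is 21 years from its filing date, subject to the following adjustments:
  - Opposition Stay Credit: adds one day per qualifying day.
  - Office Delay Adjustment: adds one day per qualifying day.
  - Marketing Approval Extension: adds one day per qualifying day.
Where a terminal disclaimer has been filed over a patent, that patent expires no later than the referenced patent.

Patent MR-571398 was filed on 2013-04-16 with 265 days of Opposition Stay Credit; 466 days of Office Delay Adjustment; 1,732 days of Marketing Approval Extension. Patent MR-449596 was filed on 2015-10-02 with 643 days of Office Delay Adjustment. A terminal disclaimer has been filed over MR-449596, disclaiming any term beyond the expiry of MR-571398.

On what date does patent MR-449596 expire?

2038-07-07

Natural term of MR-449596:
  Base: filing + 21 years → 2 October 2036.
  Office Delay Adjustment: +643 days → 7 July 2038.
Expiry of referenced patent MR-571398:
  Base: filing + 21 years → 16 April 2034.
  Opposition Stay Credit: +265 days → 6 January 2035.
  Office Delay Adjustment: +466 days → 16 April 2036.
  Marketing Approval Extension: +1732 days → 12 January 2041.
Terminal disclaimer: MR-449596 expires on the earlier of 7 July 2038 and 12 January 2041.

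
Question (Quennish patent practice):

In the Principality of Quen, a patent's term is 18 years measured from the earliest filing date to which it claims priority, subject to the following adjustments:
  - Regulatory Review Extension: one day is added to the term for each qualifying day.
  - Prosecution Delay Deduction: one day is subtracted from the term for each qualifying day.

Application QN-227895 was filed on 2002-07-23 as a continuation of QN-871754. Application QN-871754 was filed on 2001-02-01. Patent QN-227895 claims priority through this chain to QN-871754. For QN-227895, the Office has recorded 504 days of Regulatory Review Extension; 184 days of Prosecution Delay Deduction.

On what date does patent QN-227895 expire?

December 18, 2019

Earliest priority filing: 1 February 2001.
Base term: 1 February 2001 + 18 years → 1 February 2019.
Regulatory Review Extension: +504 days → 19 June 2020.
Prosecution Delay Deduction: −184 days → 18 December 2019.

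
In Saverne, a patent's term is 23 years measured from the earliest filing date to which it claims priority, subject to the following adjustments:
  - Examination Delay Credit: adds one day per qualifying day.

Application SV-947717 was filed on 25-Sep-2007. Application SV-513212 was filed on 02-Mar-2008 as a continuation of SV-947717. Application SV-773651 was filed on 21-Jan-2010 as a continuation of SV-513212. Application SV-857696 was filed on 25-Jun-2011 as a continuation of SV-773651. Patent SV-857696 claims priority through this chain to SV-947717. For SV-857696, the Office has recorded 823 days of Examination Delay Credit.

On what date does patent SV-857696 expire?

Earliest priority filing: 25 September 2007.
Base term: 25 September 2007 + 23 years → 25 September 2030.
Examination Delay Credit: +823 days → 26 December 2032.

December 26, 2032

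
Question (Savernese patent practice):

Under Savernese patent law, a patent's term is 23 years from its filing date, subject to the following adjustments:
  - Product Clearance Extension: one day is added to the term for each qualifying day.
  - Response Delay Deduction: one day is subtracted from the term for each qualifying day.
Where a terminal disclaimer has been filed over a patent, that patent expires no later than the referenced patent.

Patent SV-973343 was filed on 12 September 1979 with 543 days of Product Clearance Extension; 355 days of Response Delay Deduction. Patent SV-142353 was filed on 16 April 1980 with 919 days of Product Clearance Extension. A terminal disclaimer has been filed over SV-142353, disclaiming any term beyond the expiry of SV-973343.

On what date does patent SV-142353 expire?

March 19, 2003

Natural term of SV-142353:
  Base: filing + 23 years → 16 April 2003.
  Product Clearance Extension: +919 days → 21 October 2005.
Expiry of referenced patent SV-973343:
  Base: filing + 23 years → 12 September 2002.
  Product Clearance Extension: +543 days → 8 March 2004.
  Response Delay Deduction: −355 days → 19 March 2003.
Terminal disclaimer: SV-142353 expires on the earlier of 21 October 2005 and 19 March 2003.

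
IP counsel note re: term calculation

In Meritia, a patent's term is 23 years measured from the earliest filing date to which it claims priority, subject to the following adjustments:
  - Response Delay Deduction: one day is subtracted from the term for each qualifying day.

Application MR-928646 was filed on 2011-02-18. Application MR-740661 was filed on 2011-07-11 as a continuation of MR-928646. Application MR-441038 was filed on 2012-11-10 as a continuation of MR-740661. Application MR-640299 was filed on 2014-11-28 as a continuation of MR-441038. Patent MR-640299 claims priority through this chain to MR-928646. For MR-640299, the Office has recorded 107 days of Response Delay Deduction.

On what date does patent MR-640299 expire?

2033-11-03

Earliest priority filing: 18 February 2011.
Base term: 18 February 2011 + 23 years → 18 February 2034.
Response Delay Deduction: −107 days → 3 November 2033.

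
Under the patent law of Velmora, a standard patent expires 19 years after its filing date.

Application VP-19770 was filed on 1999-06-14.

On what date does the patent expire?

Filing date + 19 years → 14 June 2018.

2018-06-14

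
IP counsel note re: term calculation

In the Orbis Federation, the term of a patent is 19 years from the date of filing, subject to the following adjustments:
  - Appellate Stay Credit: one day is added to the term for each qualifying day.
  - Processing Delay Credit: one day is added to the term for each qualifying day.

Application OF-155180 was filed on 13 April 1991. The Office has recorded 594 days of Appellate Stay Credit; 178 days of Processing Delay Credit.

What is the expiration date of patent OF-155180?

2012-05-24

Base term: filing date + 19 years → 13 April 2010.
Appellate Stay Credit: +594 days → 28 November 2011.
Processing Delay Credit: +178 days → 24 May 2012.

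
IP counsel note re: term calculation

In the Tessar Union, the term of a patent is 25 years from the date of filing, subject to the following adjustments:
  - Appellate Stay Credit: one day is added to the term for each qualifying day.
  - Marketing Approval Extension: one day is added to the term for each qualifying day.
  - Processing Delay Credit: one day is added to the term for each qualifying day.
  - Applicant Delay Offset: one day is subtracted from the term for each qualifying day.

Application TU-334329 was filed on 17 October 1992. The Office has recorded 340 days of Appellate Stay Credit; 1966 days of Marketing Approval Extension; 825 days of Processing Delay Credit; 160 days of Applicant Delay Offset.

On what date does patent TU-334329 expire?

December 5, 2025

Base term: filing date + 25 years → 17 October 2017.
Appellate Stay Credit: +340 days → 22 September 2018.
Marketing Approval Extension: +1966 days → 9 February 2024.
Processing Delay Credit: +825 days → 14 May 2026.
Applicant Delay Offset: −160 days → 5 December 2025.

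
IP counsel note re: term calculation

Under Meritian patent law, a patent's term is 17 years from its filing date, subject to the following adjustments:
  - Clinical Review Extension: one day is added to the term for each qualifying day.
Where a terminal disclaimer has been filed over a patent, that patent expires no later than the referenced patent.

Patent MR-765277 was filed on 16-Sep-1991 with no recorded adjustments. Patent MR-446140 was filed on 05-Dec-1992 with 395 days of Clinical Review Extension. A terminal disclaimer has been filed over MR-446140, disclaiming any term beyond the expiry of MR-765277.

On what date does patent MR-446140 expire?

September 16, 2008

Natural term of MR-446140:
  Base: filing + 17 years → 5 December 2009.
  Clinical Review Extension: +395 days → 4 January 2011.
Expiry of referenced patent MR-765277:
  Base: filing + 17 years → 16 September 2008.
Terminal disclaimer: MR-446140 expires on the earlier of 4 January 2011 and 16 September 2008.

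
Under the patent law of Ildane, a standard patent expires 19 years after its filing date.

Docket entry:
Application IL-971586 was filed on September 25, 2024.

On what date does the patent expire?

September 25, 2043

Filing date + 19 years → 25 September 2043.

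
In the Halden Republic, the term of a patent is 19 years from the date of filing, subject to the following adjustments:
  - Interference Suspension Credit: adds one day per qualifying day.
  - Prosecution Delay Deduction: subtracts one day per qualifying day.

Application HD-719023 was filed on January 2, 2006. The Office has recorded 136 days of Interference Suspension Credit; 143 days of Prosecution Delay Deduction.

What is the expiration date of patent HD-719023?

Base term: filing date + 19 years → 2 January 2025.
Interference Suspension Credit: +136 days → 18 May 2025.
Prosecution Delay Deduction: −143 days → 26 December 2024.

2024-12-26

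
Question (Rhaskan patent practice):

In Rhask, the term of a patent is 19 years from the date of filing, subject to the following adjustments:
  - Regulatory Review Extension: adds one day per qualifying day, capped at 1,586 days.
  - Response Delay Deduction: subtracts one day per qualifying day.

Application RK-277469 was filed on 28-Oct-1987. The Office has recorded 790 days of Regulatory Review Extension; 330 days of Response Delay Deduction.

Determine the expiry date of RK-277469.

Base term: filing date + 19 years → 28 October 2006.
Regulatory Review Extension: 790 days (within the 1586-day cap) → +790 days → 26 December 2008.
Response Delay Deduction: −330 days → 31 January 2008.

January 31, 2008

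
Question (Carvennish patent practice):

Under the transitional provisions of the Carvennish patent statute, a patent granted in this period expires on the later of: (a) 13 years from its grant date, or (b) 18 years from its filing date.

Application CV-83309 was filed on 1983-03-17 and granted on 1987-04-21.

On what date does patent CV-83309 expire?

(a) grant + 13 years → 21 April 2000.
(b) filing + 18 years → 17 March 2001.
Later of the two: 17 March 2001.

2001-03-17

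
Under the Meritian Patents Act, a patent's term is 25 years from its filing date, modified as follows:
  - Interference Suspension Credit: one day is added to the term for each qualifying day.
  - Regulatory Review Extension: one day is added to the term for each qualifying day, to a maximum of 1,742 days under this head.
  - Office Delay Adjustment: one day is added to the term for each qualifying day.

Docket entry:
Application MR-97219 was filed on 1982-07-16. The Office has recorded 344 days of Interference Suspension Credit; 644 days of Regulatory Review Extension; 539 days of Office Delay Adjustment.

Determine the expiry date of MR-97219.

Base term: filing date + 25 years → 16 July 2007.
Interference Suspension Credit: +344 days → 24 June 2008.
Regulatory Review Extension: 644 days (within the 1742-day cap) → +644 days → 30 March 2010.
Office Delay Adjustment: +539 days → 20 September 2011.

2011-09-20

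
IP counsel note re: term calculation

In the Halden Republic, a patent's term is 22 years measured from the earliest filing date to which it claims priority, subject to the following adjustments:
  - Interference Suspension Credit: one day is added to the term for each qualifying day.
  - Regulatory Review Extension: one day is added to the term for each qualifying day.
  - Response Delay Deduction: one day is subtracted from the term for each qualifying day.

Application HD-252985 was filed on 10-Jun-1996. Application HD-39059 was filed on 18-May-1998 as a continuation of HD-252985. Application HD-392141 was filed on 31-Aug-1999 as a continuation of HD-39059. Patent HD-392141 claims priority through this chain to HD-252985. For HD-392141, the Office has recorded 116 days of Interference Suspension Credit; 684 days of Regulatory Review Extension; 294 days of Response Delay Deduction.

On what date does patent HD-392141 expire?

Earliest priority filing: 10 June 1996.
Base term: 10 June 1996 + 22 years → 10 June 2018.
Interference Suspension Credit: +116 days → 4 October 2018.
Regulatory Review Extension: +684 days → 18 August 2020.
Response Delay Deduction: −294 days → 29 October 2019.

2019-10-29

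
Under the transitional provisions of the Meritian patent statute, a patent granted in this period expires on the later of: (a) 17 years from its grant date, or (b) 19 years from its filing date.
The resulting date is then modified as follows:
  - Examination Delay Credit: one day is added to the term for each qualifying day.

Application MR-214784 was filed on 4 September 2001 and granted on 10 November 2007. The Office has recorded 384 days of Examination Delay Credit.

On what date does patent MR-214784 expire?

2025-11-29

(a) grant + 17 years → 10 November 2024.
(b) filing + 19 years → 4 September 2020.
Later of the two: 10 November 2024.
Examination Delay Credit: +384 days → 29 November 2025.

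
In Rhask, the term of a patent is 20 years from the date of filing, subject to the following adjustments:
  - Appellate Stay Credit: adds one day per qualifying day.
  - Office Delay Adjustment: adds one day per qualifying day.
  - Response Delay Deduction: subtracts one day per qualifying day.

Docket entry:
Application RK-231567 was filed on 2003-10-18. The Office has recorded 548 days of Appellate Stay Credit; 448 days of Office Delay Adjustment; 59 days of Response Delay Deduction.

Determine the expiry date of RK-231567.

Base term: filing date + 20 years → 18 October 2023.
Appellate Stay Credit: +548 days → 18 April 2025.
Office Delay Adjustment: +448 days → 10 July 2026.
Response Delay Deduction: −59 days → 12 May 2026.

2026-05-12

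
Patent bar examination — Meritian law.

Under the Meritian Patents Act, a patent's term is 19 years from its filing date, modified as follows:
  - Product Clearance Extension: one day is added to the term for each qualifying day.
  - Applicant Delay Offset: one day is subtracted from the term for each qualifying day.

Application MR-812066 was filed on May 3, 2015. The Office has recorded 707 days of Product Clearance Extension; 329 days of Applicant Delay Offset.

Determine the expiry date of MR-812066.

2035-05-16

Base term: filing date + 19 years → 3 May 2034.
Product Clearance Extension: +707 days → 9 April 2036.
Applicant Delay Offset: −329 days → 16 May 2035.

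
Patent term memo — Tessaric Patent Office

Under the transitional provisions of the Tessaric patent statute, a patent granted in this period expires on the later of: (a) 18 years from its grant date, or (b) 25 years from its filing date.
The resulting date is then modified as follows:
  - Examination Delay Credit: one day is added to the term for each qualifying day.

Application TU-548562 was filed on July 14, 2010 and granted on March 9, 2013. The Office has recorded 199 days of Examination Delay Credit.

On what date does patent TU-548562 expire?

(a) grant + 18 years → 9 March 2031.
(b) filing + 25 years → 14 July 2035.
Later of the two: 14 July 2035.
Examination Delay Credit: +199 days → 29 January 2036.

2036-01-29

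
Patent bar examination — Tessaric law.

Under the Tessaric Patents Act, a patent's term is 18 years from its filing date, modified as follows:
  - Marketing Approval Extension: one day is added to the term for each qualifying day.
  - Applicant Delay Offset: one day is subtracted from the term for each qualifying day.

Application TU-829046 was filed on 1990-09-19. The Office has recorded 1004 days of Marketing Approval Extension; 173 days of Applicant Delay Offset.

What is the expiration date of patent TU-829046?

2010-12-29

Base term: filing date + 18 years → 19 September 2008.
Marketing Approval Extension: +1004 days → 20 June 2011.
Applicant Delay Offset: −173 days → 29 December 2010.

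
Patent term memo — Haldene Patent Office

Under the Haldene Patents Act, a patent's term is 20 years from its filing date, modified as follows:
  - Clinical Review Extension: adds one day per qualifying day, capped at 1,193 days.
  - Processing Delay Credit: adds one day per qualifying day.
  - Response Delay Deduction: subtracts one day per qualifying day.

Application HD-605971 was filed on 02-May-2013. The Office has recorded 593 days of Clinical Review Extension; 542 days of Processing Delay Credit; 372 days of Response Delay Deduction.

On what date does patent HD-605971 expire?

Base term: filing date + 20 years → 2 May 2033.
Clinical Review Extension: 593 days (within the 1193-day cap) → +593 days → 16 December 2034.
Processing Delay Credit: +542 days → 10 June 2036.
Response Delay Deduction: −372 days → 4 June 2035.

June 4, 2035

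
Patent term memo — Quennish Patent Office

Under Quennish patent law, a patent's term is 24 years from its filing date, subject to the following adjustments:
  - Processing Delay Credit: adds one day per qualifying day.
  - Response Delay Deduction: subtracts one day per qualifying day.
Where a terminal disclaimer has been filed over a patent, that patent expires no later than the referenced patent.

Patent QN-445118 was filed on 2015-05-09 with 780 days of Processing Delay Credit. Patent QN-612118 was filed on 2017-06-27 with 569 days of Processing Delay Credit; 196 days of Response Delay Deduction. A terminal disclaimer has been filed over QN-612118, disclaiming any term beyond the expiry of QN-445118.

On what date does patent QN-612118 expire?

2041-06-27

Natural term of QN-612118:
  Base: filing + 24 years → 27 June 2041.
  Processing Delay Credit: +569 days → 17 January 2043.
  Response Delay Deduction: −196 days → 5 July 2042.
Expiry of referenced patent QN-445118:
  Base: filing + 24 years → 9 May 2039.
  Processing Delay Credit: +780 days → 27 June 2041.
Terminal disclaimer: QN-612118 expires on the earlier of 5 July 2042 and 27 June 2041.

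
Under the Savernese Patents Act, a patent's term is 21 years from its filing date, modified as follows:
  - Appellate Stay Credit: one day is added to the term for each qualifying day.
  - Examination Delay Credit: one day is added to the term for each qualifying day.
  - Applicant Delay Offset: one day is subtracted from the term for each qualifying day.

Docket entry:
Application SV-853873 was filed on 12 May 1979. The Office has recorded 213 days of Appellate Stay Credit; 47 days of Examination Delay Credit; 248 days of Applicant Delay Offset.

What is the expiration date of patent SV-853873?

2000-05-24

Base term: filing date + 21 years → 12 May 2000.
Appellate Stay Credit: +213 days → 11 December 2000.
Examination Delay Credit: +47 days → 27 January 2001.
Applicant Delay Offset: −248 days → 24 May 2000.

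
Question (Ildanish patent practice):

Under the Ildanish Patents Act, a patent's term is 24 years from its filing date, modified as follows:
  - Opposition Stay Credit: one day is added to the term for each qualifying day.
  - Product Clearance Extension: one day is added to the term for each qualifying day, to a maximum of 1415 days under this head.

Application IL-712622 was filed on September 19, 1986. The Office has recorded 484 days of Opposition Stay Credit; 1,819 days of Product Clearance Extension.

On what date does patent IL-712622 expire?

Base term: filing date + 24 years → 19 September 2010.
Opposition Stay Credit: +484 days → 16 January 2012.
Product Clearance Extension: 1819 days claimed exceeds the 1415-day cap, so +1415 days → 1 December 2015.

December 1, 2015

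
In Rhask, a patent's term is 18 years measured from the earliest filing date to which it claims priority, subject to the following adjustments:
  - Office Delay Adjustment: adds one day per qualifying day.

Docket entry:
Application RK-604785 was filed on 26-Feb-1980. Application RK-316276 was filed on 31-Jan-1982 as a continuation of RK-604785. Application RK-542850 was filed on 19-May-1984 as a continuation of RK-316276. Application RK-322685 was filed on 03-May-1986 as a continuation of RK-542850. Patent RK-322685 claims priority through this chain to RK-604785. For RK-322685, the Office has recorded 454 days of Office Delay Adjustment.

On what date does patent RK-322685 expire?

Earliest priority filing: 26 February 1980.
Base term: 26 February 1980 + 18 years → 26 February 1998.
Office Delay Adjustment: +454 days → 26 May 1999.

May 26, 1999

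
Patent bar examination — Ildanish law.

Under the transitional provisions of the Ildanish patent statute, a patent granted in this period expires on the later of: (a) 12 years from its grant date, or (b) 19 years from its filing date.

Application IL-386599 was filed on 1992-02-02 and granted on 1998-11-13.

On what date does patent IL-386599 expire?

February 2, 2011

(a) grant + 12 years → 13 November 2010.
(b) filing + 19 years → 2 February 2011.
Later of the two: 2 February 2011.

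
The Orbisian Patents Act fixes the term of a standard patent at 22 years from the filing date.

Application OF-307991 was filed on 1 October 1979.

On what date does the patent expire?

2001-10-01

Filing date + 22 years → 1 October 2001.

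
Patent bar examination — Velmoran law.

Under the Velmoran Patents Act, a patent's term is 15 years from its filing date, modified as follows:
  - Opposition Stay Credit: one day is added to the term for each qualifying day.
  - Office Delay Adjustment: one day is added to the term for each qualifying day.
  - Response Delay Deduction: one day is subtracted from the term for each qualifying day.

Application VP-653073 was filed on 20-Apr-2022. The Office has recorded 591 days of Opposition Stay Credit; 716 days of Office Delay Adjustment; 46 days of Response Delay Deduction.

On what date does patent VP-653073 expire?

2040-10-02

Base term: filing date + 15 years → 20 April 2037.
Opposition Stay Credit: +591 days → 2 December 2038.
Office Delay Adjustment: +716 days → 17 November 2040.
Response Delay Deduction: −46 days → 2 October 2040.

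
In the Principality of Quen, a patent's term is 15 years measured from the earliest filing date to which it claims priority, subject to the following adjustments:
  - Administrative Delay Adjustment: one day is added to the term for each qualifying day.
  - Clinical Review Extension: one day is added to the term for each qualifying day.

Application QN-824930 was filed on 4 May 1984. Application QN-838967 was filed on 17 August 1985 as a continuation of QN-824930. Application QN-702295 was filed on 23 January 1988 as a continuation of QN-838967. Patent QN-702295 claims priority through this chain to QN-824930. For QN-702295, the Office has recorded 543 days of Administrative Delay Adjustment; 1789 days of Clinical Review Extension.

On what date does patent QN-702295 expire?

2005-09-21

Earliest priority filing: 4 May 1984.
Base term: 4 May 1984 + 15 years → 4 May 1999.
Administrative Delay Adjustment: +543 days → 28 October 2000.
Clinical Review Extension: +1789 days → 21 September 2005.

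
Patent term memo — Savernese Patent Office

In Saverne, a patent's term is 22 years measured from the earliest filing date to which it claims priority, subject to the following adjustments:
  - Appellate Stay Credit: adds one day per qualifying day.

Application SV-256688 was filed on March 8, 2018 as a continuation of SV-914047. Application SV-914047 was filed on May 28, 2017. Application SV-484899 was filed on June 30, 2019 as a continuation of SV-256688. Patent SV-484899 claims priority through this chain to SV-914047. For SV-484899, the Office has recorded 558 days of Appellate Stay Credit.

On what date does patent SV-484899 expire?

Earliest priority filing: 28 May 2017.
Base term: 28 May 2017 + 22 years → 28 May 2039.
Appellate Stay Credit: +558 days → 6 December 2040.

December 6, 2040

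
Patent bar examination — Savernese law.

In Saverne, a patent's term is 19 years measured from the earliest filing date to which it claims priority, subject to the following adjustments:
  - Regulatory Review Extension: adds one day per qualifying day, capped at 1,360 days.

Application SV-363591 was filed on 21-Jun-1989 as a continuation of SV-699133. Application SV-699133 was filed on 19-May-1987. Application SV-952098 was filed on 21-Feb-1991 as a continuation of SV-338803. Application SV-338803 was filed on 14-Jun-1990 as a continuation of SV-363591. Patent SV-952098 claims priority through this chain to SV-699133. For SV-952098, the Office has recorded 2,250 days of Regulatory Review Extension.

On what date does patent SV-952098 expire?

Earliest priority filing: 19 May 1987.
Base term: 19 May 1987 + 19 years → 19 May 2006.
Regulatory Review Extension: 2250 days claimed exceeds the 1360-day cap, so +1360 days → 7 February 2010.

2010-02-07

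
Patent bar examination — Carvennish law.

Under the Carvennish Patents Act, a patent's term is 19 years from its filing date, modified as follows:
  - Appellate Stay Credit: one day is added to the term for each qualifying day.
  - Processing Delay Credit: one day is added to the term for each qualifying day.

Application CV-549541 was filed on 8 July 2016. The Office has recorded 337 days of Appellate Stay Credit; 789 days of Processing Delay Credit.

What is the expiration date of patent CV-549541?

2038-08-07

Base term: filing date + 19 years → 8 July 2035.
Appellate Stay Credit: +337 days → 9 June 2036.
Processing Delay Credit: +789 days → 7 August 2038.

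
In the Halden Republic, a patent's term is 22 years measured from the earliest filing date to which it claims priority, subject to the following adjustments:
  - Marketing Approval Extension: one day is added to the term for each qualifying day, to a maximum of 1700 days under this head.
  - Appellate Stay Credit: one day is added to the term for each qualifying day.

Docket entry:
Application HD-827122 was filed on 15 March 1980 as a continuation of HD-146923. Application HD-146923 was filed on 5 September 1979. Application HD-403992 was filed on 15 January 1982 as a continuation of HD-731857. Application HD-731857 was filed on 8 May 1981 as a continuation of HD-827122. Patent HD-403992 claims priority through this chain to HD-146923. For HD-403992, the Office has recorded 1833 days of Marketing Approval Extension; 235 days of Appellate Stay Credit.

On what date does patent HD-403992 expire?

Earliest priority filing: 5 September 1979.
Base term: 5 September 1979 + 22 years → 5 September 2001.
Marketing Approval Extension: 1833 days claimed exceeds the 1700-day cap, so +1700 days → 2 May 2006.
Appellate Stay Credit: +235 days → 23 December 2006.

December 23, 2006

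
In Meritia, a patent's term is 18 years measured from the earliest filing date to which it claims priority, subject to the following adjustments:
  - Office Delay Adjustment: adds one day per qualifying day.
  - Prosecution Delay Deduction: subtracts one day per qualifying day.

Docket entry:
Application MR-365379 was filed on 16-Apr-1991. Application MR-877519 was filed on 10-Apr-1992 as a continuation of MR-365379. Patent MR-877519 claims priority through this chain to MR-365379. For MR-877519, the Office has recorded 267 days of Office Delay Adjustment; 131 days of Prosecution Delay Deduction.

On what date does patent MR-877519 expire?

Earliest priority filing: 16 April 1991.
Base term: 16 April 1991 + 18 years → 16 April 2009.
Office Delay Adjustment: +267 days → 8 January 2010.
Prosecution Delay Deduction: −131 days → 30 August 2009.

2009-08-30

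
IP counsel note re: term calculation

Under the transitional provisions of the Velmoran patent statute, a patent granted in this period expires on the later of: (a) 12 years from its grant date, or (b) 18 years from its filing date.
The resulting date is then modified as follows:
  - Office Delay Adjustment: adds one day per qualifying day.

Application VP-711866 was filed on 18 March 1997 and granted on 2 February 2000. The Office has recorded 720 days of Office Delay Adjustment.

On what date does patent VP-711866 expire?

(a) grant + 12 years → 2 February 2012.
(b) filing + 18 years → 18 March 2015.
Later of the two: 18 March 2015.
Office Delay Adjustment: +720 days → 7 March 2017.

2017-03-07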